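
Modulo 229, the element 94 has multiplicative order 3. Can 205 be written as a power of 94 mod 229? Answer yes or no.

no

205 ∈ ⟨94⟩ iff 205^3 ≡ 1 (mod 229), since |⟨94⟩| = 3.
205^3 mod 229 = 145.
Since 145 ≠ 1, 205 does not lie in the subgroup.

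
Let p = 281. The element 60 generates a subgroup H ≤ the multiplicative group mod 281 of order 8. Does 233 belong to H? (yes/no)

no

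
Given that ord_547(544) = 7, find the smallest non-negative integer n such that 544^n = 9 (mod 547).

2

Successive powers of 544 modulo 547:
  544^0=1  544^1=544  544^2=9
So 544^2 ≡ 9 (mod 547), giving n = 2.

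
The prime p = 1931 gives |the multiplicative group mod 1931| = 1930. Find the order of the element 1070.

386

The order of 1070 must divide p − 1 = 1930 = 2 · 5 · 193.
Divisors: 1, 2, 5, 10, 193, 386, 965, 1930.
Check each in increasing order: 1070^1 ≡ 1070;  1070^2 ≡ 1748;  1070^5 ≡ 1594;  1070^10 ≡ 1571;  1070^193 ≡ 1930;  1070^386 ≡ 1.
Smallest exponent giving 1 is 386.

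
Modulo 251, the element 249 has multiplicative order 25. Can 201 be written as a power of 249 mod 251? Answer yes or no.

yes

⟨249⟩ has order 25; its elements mod 251 are {1, 4, 5, 16, 20, 25, 51, 63, 64, 69, 80, 91, 94, 100, 113, 123, 125, 149, 201, 204, 211, 219, 241, 243, 249}.
201 is in this set.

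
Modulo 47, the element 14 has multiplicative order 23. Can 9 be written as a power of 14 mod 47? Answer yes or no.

yes

9 ∈ ⟨14⟩ iff 9^23 ≡ 1 (mod 47), since |⟨14⟩| = 23.
9^23 mod 47 = 1.
Since 1 = 1, 9 lies in the subgroup.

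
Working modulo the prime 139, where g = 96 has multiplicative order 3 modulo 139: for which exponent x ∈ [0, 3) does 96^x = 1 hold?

Successive powers of 96 modulo 139:
  96^0=1
So 96^0 ≡ 1 (mod 139), giving x = 0.

0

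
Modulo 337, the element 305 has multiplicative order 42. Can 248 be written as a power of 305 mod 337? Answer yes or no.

248 ∈ ⟨305⟩ iff 248^42 ≡ 1 (mod 337), since |⟨305⟩| = 42.
248^42 mod 337 = 252.
Since 252 ≠ 1, 248 does not lie in the subgroup.

no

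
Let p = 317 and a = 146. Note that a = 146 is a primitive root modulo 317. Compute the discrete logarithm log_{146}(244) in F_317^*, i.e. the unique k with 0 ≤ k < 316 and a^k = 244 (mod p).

44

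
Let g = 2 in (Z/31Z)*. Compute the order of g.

5

The order of 2 must divide p − 1 = 30 = 2 · 3 · 5.
Divisors: 1, 2, 3, 5, 6, 10, 15, 30.
Check each in increasing order: 2^1 ≡ 2;  2^2 ≡ 4;  2^3 ≡ 8;  2^5 ≡ 1.
Smallest exponent giving 1 is 5.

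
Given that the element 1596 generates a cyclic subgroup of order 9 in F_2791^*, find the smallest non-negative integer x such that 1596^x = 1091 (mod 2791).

7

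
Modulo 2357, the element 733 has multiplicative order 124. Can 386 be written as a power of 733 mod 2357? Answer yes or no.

386 ∈ ⟨733⟩ iff 386^124 ≡ 1 (mod 2357), since |⟨733⟩| = 124.
386^124 mod 2357 = 244.
Since 244 ≠ 1, 386 does not lie in the subgroup.

no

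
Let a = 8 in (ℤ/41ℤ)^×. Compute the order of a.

20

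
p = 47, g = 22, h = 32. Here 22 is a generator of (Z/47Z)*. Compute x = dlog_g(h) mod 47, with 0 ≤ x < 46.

22

Successive powers of 22 modulo 47:
  22^0=1  22^1=22  22^2=14  22^3=26  22^4=8  22^5=35
  22^6=18  22^7=20  22^8=17  22^9=45  22^10=3  22^11=19
  22^12=42  22^13=31  22^14=24  22^15=11  22^16=7  22^17=13
  22^18=4  22^19=41  22^20=9  22^21=10  22^22=32
So 22^22 ≡ 32 (mod 47), giving x = 22.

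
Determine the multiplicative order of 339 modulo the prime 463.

154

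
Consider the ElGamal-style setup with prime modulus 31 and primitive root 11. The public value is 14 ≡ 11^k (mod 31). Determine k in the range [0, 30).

14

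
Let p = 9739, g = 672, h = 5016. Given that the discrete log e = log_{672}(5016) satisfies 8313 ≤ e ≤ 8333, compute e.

Compute 672^8313 mod 9739 = 6044, then multiply by 672 repeatedly:
  672^8313=6044  672^8314=405  672^8315=9207  672^8316=2839  672^8317=8703
  672^8318=5016
Found 5016 at exponent 8318.

8318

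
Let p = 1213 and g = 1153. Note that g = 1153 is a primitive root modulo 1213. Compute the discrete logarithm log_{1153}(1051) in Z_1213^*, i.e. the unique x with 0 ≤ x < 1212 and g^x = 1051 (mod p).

331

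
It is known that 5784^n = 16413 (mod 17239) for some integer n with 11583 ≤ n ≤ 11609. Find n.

11609

Compute 5784^11583 mod 17239 = 15231, then multiply by 5784 repeatedly:
  5784^11583=15231  5784^11584=4814  5784^11585=3191  5784^11586=11014  5784^11587=6871
  5784^11588=5969  5784^11589=12218  5784^11590=6251  5784^11591=5601  5784^11592=4103
  5784^11593=10888  5784^11594=2125  5784^11595=16832  5784^11596=7655  5784^11597=6768
  5784^11598=13582  5784^11599=165  5784^11600=6215  5784^11601=4245  5784^11602=4744
  5784^11603=12047  5784^11604=17049  5784^11605=4336  5784^11606=13918  5784^11607=12821
  5784^11608=11725  5784^11609=16413
Found 16413 at exponent 11609.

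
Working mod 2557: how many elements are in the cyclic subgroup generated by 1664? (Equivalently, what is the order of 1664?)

The order of 1664 must divide p − 1 = 2556 = 2^2 · 3^2 · 71.
Divisors: 1, 2, 3, 4, 6, 9, 12, 18, 36, 71, 142, 213, 284, 426, 639, 852, 1278, 2556.
Check each in increasing order: 1664^1 ≡ 1664;  1664^2 ≡ 2222;  1664^3 ≡ 2543;  1664^4 ≡ 2274;  1664^6 ≡ 196;  1664^9 ≡ 2370;  1664^12 ≡ 61;  1664^18 ≡ 1728;  1664^36 ≡ 1965;  1664^71 ≡ 604;  1664^142 ≡ 1722;  1664^213 ≡ 1946;  1664^284 ≡ 1721;  1664^426 ≡ 2556;  1664^639 ≡ 611;  1664^852 ≡ 1.
Smallest exponent giving 1 is 852.

852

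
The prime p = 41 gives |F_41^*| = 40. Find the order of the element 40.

The order of 40 must divide p − 1 = 40 = 2^3 · 5.
Divisors: 1, 2, 4, 5, 8, 10, 20, 40.
Check each in increasing order: 40^1 ≡ 40;  40^2 ≡ 1.
Smallest exponent giving 1 is 2.

2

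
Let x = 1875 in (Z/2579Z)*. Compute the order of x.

1289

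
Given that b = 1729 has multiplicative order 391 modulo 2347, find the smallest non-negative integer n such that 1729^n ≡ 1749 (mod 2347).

Baby-step giant-step with m = ceil(sqrt(391)) = 20.
Baby table (1729^j mod 2347 for j=0..19):
  0:1  1:1729  2:1710  3:1717  4:2085  5:2320  6:257  7:770
  8:581  9:33  10:729  11:102  12:333  13:742  14:1456  15:1440
  16:1940  17:397  18:1089  19:587
Giant step factor: 1729^(-20) ≡ 995 (mod 2347).
Scan 1749·995^i mod 2347 for i = 0, 1, …:
  i=0: 1749   i=1: 1128   i=2: 494   i=3: 1007
  i=4: 2143   i=5: 1209   i=6: 1291   i=7: 736
  i=8: 56   i=9: 1739   i=10: 566   i=11: 2237
  i=12: 859   i=13: 397
Match at i=13, j=17: n = 13·20 + 17 = 277.

277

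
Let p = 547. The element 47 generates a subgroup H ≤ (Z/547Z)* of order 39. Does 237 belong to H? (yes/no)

yes

237 ∈ ⟨47⟩ iff 237^39 ≡ 1 (mod 547), since |⟨47⟩| = 39.
237^39 mod 547 = 1.
Since 1 = 1, 237 lies in the subgroup.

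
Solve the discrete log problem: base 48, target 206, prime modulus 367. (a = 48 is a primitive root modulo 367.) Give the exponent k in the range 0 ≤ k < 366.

Baby-step giant-step with m = ceil(sqrt(366)) = 20.
Baby table (48^j mod 367 for j=0..19):
  0:1  1:48  2:102  3:125  4:128  5:272  6:211  7:219
  8:236  9:318  10:217  11:140  12:114  13:334  14:251  15:304
  16:279  17:180  18:199  19:10
Giant step factor: 48^(-20) ≡ 13 (mod 367).
Scan 206·13^i mod 367 for i = 0, 1, …:
  i=0: 206   i=1: 109   i=2: 316   i=3: 71
  i=4: 189   i=5: 255   i=6: 12   i=7: 156
  i=8: 193   i=9: 307     …   i=15: 335
  i=16: 318
Match at i=16, j=9: k = 16·20 + 9 = 329.

329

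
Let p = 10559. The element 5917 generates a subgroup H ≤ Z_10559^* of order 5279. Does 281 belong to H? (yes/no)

yes

281 ∈ ⟨5917⟩ iff 281^5279 ≡ 1 (mod 10559), since |⟨5917⟩| = 5279.
281^5279 mod 10559 = 1.
Since 1 = 1, 281 lies in the subgroup.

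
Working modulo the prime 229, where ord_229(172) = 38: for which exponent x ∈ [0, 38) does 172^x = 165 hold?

16

Successive powers of 172 modulo 229:
  172^0=1  172^1=172  172^2=43  172^3=68  172^4=17  172^5=176
  172^6=44  172^7=11  172^8=60  172^9=15  172^10=61  172^11=187
  172^12=104  172^13=26  172^14=121  172^15=202  172^16=165
So 172^16 ≡ 165 (mod 229), giving x = 16.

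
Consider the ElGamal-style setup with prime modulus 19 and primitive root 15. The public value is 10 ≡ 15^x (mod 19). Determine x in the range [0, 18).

13

Successive powers of 15 modulo 19:
  15^0=1  15^1=15  15^2=16  15^3=12  15^4=9  15^5=2
  15^6=11  15^7=13  15^8=5  15^9=18  15^10=4  15^11=3
  15^12=7  15^13=10
So 15^13 ≡ 10 (mod 19), giving x = 13.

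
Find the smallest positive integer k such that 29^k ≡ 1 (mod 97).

96

The order of 29 must divide p − 1 = 96 = 2^5 · 3.
Divisors: 1, 2, 3, 4, 6, 8, 12, 16, 24, 32, 48, 96.
Check each in increasing order: 29^1 ≡ 29;  29^2 ≡ 65;  29^3 ≡ 42;  29^4 ≡ 54;  29^6 ≡ 18;  29^8 ≡ 6;  29^12 ≡ 33;  29^16 ≡ 36;  29^24 ≡ 22;  29^32 ≡ 35;  29^48 ≡ 96;  29^96 ≡ 1.
Smallest exponent giving 1 is 96.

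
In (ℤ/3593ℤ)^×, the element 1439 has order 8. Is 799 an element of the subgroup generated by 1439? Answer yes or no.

yes

⟨1439⟩ has order 8; its elements mod 3593 are {1, 799, 1153, 1439, 2154, 2440, 2794, 3592}.
799 is in this set.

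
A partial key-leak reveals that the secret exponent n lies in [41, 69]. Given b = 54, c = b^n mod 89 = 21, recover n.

46

Compute 54^41 mod 89 = 58, then multiply by 54 repeatedly:
  54^41=58  54^42=17  54^43=28  54^44=88  54^45=35
  54^46=21
Found 21 at exponent 46.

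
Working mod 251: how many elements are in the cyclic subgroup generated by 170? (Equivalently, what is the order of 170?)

The order of 170 must divide p − 1 = 250 = 2 · 5^3.
Divisors: 1, 2, 5, 10, 25, 50, 125, 250.
Check each in increasing order: 170^1 ≡ 170;  170^2 ≡ 35;  170^5 ≡ 171;  170^10 ≡ 125;  170^25 ≡ 231;  170^50 ≡ 149;  170^125 ≡ 250;  170^250 ≡ 1.
Smallest exponent giving 1 is 250.

250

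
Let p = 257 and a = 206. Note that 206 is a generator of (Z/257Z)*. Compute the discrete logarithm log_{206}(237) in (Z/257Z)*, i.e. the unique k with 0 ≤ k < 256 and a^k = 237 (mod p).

143

Baby-step giant-step with m = ceil(sqrt(256)) = 16.
Baby table (206^j mod 257 for j=0..15):
  0:1  1:206  2:31  3:218  4:190  5:76  6:236  7:43
  8:120  9:48  10:122  11:203  12:184  13:125  14:50  15:20
Giant step factor: 206^(-16) ≡ 225 (mod 257).
Scan 237·225^i mod 257 for i = 0, 1, …:
  i=0: 237   i=1: 126   i=2: 80   i=3: 10
  i=4: 194   i=5: 217   i=6: 252   i=7: 160
  i=8: 20
Match at i=8, j=15: k = 8·16 + 15 = 143.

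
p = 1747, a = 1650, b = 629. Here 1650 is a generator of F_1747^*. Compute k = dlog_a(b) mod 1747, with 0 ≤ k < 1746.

Baby-step giant-step with m = ceil(sqrt(1746)) = 42.
Baby table (1650^j mod 1747 for j=0..41):
  0:1  1:1650  2:674  3:1008  4:56  5:1556  6:1057  7:544
  8:1389  9:1533  10:1541  11:765  12:916  13:245  14:693  15:912
  16:633  17:1491  18:374  19:409  20:508  21:1387  22:1727  23:193
  24:496  25:804  26:627  27:326  28:1571  29:1349  30:172  31:786
  32:626  33:423  34:897  35:341  36:116  37:977  38:1316  39:1626
  40:1255  41:555
Giant step factor: 1650^(-42) ≡ 255 (mod 1747).
Scan 629·255^i mod 1747 for i = 0, 1, …:
  i=0: 629   i=1: 1418   i=2: 1708   i=3: 537
  i=4: 669   i=5: 1136   i=6: 1425   i=7: 1746
  i=8: 1492   i=9: 1361     …   i=26: 1687
  i=27: 423
Match at i=27, j=33: k = 27·42 + 33 = 1167.

1167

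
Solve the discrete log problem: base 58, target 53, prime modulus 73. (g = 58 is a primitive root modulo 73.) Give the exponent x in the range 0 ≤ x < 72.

23

Successive powers of 58 modulo 73:
  58^0=1  58^1=58  58^2=6  58^3=56  58^4=36  58^5=44
  58^6=70  58^7=45  58^8=55  58^9=51  58^10=38  58^11=14
  58^12=9  58^13=11  58^14=54  58^15=66  58^16=32  58^17=31
  58^18=46  58^19=40  58^20=57  58^21=21  58^22=50  58^23=53
So 58^23 ≡ 53 (mod 73), giving x = 23.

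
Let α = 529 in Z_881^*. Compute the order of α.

440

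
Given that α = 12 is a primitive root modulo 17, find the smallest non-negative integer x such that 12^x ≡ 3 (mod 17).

5

Successive powers of 12 modulo 17:
  12^0=1  12^1=12  12^2=8  12^3=11  12^4=13  12^5=3
So 12^5 ≡ 3 (mod 17), giving x = 5.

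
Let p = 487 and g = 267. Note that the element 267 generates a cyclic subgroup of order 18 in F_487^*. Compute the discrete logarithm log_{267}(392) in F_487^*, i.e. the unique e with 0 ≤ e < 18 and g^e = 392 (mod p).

4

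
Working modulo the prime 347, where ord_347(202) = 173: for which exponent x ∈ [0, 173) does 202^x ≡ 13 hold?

Baby-step giant-step with m = ceil(sqrt(173)) = 14.
Baby table (202^j mod 347 for j=0..13):
  0:1  1:202  2:205  3:117  4:38  5:42  6:156  7:282
  8:56  9:208  10:29  11:306  12:46  13:270
Giant step factor: 202^(-14) ≡ 256 (mod 347).
Scan 13·256^i mod 347 for i = 0, 1, …:
  i=0: 13   i=1: 205
Match at i=1, j=2: x = 1·14 + 2 = 16.

16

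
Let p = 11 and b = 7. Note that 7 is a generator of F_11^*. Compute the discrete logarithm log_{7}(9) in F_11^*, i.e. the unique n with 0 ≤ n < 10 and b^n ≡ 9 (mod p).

Successive powers of 7 modulo 11:
  7^0=1  7^1=7  7^2=5  7^3=2  7^4=3  7^5=10
  7^6=4  7^7=6  7^8=9
So 7^8 ≡ 9 (mod 11), giving n = 8.

8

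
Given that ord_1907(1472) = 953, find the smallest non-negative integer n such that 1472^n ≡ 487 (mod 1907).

Baby-step giant-step with m = ceil(sqrt(953)) = 31.
Baby table (1472^j mod 1907 for j=0..30):
  0:1  1:1472  2:432  3:873  4:1645  5:1457  6:1236  7:114
  8:1899  9:1573  10:358  11:644  12:189  13:1693  14:1554  15:995
  16:64  17:765  18:950  19:569  20:395  21:1712  22:917  23:1575
  24:1395  25:1508  26:28  27:1169  28:654  29:1560  30:292
Giant step factor: 1472^(-31) ≡ 1520 (mod 1907).
Scan 487·1520^i mod 1907 for i = 0, 1, …:
  i=0: 487   i=1: 324   i=2: 474   i=3: 1541
  i=4: 524   i=5: 1261   i=6: 185   i=7: 871
  i=8: 462   i=9: 464     …   i=23: 313
  i=24: 917
Match at i=24, j=22: n = 24·31 + 22 = 766.

766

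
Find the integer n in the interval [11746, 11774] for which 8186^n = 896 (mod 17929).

11774

Compute 8186^11746 mod 17929 = 5087, then multiply by 8186 repeatedly:
  8186^11746=5087  8186^11747=11044  8186^11748=8166  8186^11749=7564  8186^11750=10067
  8186^11751=6778  8186^11752=12382  8186^11753=6415  8186^11754=17078  8186^11755=8095
  8186^11756=86  8186^11757=4765  8186^11758=10715  8186^11759=4322  8186^11760=5975
  8186^11761=1038  8186^11762=16651  8186^11763=8828  8186^11764=12138  8186^11765=17079
  8186^11766=16281  8186^11767=10009  8186^11768=16073  8186^11769=10576  8186^11770=13924
  8186^11771=7211  8186^11772=6978  8186^11773=114  8186^11774=896
Found 896 at exponent 11774.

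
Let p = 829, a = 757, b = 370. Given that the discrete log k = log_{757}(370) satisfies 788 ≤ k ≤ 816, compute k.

Compute 757^788 mod 829 = 436, then multiply by 757 repeatedly:
  757^788=436  757^789=110  757^790=370
Found 370 at exponent 790.

790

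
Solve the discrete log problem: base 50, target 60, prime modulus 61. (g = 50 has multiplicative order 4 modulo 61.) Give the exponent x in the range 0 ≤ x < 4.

Successive powers of 50 modulo 61:
  50^0=1  50^1=50  50^2=60
So 50^2 ≡ 60 (mod 61), giving x = 2.

2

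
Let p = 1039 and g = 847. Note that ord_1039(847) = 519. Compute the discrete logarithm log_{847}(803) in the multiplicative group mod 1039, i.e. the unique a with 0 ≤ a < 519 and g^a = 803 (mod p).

146

Baby-step giant-step with m = ceil(sqrt(519)) = 23.
Baby table (847^j mod 1039 for j=0..22):
  0:1  1:847  2:499  3:819  4:680  5:354  6:606  7:16
  8:45  9:711  10:636  11:490  12:469  13:345  14:256  15:720
  16:986  17:825  18:567  19:231  20:325  21:979  22:91
Giant step factor: 847^(-23) ≡ 136 (mod 1039).
Scan 803·136^i mod 1039 for i = 0, 1, …:
  i=0: 803   i=1: 113   i=2: 822   i=3: 619
  i=4: 25   i=5: 283   i=6: 45
Match at i=6, j=8: a = 6·23 + 8 = 146.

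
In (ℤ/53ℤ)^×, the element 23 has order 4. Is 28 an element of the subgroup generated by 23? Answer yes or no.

no

⟨23⟩ has order 4; its elements mod 53 are {1, 23, 30, 52}.
28 is not in this set.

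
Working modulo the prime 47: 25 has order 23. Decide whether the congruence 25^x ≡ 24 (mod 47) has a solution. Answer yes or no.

24 ∈ ⟨25⟩ iff 24^23 ≡ 1 (mod 47), since |⟨25⟩| = 23.
24^23 mod 47 = 1.
Since 1 = 1, 24 lies in the subgroup.

yes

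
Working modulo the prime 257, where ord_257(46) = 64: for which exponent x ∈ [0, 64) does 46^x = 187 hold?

21

Baby-step giant-step with m = ceil(sqrt(64)) = 8.
Baby table (46^j mod 257 for j=0..7):
  0:1  1:46  2:60  3:190  4:2  5:92  6:120  7:123
Giant step factor: 46^(-8) ≡ 193 (mod 257).
Scan 187·193^i mod 257 for i = 0, 1, …:
  i=0: 187   i=1: 111   i=2: 92
Match at i=2, j=5: x = 2·8 + 5 = 21.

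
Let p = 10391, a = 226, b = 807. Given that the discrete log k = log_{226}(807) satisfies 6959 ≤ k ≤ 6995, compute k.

6972

Compute 226^6959 mod 10391 = 2540, then multiply by 226 repeatedly:
  226^6959=2540  226^6960=2535  226^6961=1405  226^6962=5800  226^6963=1534
  226^6964=3781  226^6965=2444  226^6966=1621  226^6967=2661  226^6968=9099
  226^6969=9347  226^6970=3049  226^6971=3268  226^6972=807
Found 807 at exponent 6972.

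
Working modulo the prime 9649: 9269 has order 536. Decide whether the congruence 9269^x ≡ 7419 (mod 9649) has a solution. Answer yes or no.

yes

7419 ∈ ⟨9269⟩ iff 7419^536 ≡ 1 (mod 9649), since |⟨9269⟩| = 536.
7419^536 mod 9649 = 1.
Since 1 = 1, 7419 lies in the subgroup.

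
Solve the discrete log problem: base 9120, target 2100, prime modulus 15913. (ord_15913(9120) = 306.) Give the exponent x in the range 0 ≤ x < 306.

51

Baby-step giant-step with m = ceil(sqrt(306)) = 18.
Baby table (9120^j mod 15913 for j=0..17):
  0:1  1:9120  2:13062  3:722  4:12571  5:10268  6:12068  7:5852
  8:13951  9:8685  10:8199  11:15606  12:848  13:42  14:1128  15:7562
  16:14411  17:2853
Giant step factor: 9120^(-18) ≡ 15100 (mod 15913).
Scan 2100·15100^i mod 15913 for i = 0, 1, …:
  i=0: 2100   i=1: 11304   i=2: 7562
Match at i=2, j=15: x = 2·18 + 15 = 51.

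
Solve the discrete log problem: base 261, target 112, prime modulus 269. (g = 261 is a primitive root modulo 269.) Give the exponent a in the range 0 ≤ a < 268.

231

Baby-step giant-step with m = ceil(sqrt(268)) = 17.
Baby table (261^j mod 269 for j=0..16):
  0:1  1:261  2:64  3:26  4:61  5:50  6:138  7:241
  8:224  9:91  10:79  11:175  12:214  13:171  14:246  15:184
  16:142
Giant step factor: 261^(-17) ≡ 130 (mod 269).
Scan 112·130^i mod 269 for i = 0, 1, …:
  i=0: 112   i=1: 34   i=2: 116   i=3: 16
  i=4: 197   i=5: 55   i=6: 156   i=7: 105
  i=8: 200   i=9: 176   i=10: 15   i=11: 67
  i=12: 102   i=13: 79
Match at i=13, j=10: a = 13·17 + 10 = 231.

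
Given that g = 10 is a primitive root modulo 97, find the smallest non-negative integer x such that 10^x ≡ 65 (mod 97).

Baby-step giant-step with m = ceil(sqrt(96)) = 10.
Baby table (10^j mod 97 for j=0..9):
  0:1  1:10  2:3  3:30  4:9  5:90  6:27  7:76
  8:81  9:34
Giant step factor: 10^(-10) ≡ 2 (mod 97).
Scan 65·2^i mod 97 for i = 0, 1, …:
  i=0: 65   i=1: 33   i=2: 66   i=3: 35
  i=4: 70   i=5: 43   i=6: 86   i=7: 75
  i=8: 53   i=9: 9
Match at i=9, j=4: x = 9·10 + 4 = 94.

94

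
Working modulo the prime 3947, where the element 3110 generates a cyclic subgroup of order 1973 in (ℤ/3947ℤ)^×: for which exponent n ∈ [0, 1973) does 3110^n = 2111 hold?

Baby-step giant-step with m = ceil(sqrt(1973)) = 45.
Baby table (3110^j mod 3947 for j=0..44):
  0:1  1:3110  2:1950  3:1908  4:1539  5:2526  6:1330  7:3791
  8:321  9:3666  10:2324  11:683  12:644  13:1711  14:654  15:1235
  16:419  17:580  18:21  19:2158  20:1480  21:598  22:743  23:1735
  24:301  25:671  26:2794  27:1993  28:1440  29:2502  30:1683  31:408
  32:1893  33:2253  34:905  35:339  36:441  37:1901  38:3451  39:717
  40:3762  41:912  42:2374  43:2250  44:3416
Giant step factor: 3110^(-45) ≡ 3147 (mod 3947).
Scan 2111·3147^i mod 3947 for i = 0, 1, …:
  i=0: 2111   i=1: 516   i=2: 1635   i=3: 2404
  i=4: 2936   i=5: 3612   i=6: 3551   i=7: 1040
  i=8: 817   i=9: 1602     …   i=37: 3507
  i=38: 717
Match at i=38, j=39: n = 38·45 + 39 = 1749.

1749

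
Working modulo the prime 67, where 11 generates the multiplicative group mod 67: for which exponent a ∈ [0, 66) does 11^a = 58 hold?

Baby-step giant-step with m = ceil(sqrt(66)) = 9.
Baby table (11^j mod 67 for j=0..8):
  0:1  1:11  2:54  3:58  4:35  5:50  6:14  7:20
  8:19
Giant step factor: 11^(-9) ≡ 42 (mod 67).
Scan 58·42^i mod 67 for i = 0, 1, …:
  i=0: 58
Match at i=0, j=3: a = 0·9 + 3 = 3.

3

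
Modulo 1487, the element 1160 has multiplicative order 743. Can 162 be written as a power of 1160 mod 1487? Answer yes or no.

yes

162 ∈ ⟨1160⟩ iff 162^743 ≡ 1 (mod 1487), since |⟨1160⟩| = 743.
162^743 mod 1487 = 1.
Since 1 = 1, 162 lies in the subgroup.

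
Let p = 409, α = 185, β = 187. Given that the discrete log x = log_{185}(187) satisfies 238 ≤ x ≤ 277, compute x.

277

Compute 185^238 mod 409 = 49, then multiply by 185 repeatedly:
  185^238=49  185^239=67  185^240=125  185^241=221  185^242=394
  185^243=88  185^244=329  185^245=333  185^246=255  185^247=140
  185^248=133  185^249=65  185^250=164  185^251=74  185^252=193
  185^253=122  185^254=75  185^255=378  185^256=400  185^257=380
  185^258=361  185^259=118  185^260=153  185^261=84  185^262=407
  185^263=39  185^264=262  185^265=208  185^266=34  185^267=155
  185^268=45  185^269=145  185^270=240  185^271=228  185^272=53
  185^273=398  185^274=10  185^275=214  185^276=326  185^277=187
Found 187 at exponent 277.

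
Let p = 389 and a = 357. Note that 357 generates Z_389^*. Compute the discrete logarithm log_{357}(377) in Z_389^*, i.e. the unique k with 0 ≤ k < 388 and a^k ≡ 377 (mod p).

365

Baby-step giant-step with m = ceil(sqrt(388)) = 20.
Baby table (357^j mod 389 for j=0..19):
  0:1  1:357  2:246  3:297  4:221  5:319  6:295  7:285
  8:216  9:90  10:232  11:356  12:278  13:51  14:313  15:98
  16:365  17:379  18:320  19:263
Giant step factor: 357^(-20) ≡ 326 (mod 389).
Scan 377·326^i mod 389 for i = 0, 1, …:
  i=0: 377   i=1: 367   i=2: 219   i=3: 207
  i=4: 185   i=5: 15   i=6: 222   i=7: 18
  i=8: 33   i=9: 255     …   i=17: 174
  i=18: 319
Match at i=18, j=5: k = 18·20 + 5 = 365.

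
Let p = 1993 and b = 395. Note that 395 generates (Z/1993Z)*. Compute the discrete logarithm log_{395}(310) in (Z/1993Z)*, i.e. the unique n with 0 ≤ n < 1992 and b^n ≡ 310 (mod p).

383

Baby-step giant-step with m = ceil(sqrt(1992)) = 45.
Baby table (395^j mod 1993 for j=0..44):
  0:1  1:395  2:571  3:336  4:1182  5:528  6:1288  7:545
  8:31  9:287  10:1757  11:451  12:768  13:424  14:68  15:951
  16:961  17:925  18:656  19:30  20:1885  21:1186  22:115  23:1579
  24:1889  25:773  26:406  27:930  28:638  29:892  30:1572  31:1117
  32:762  33:47  34:628  35:928  36:1841  37:1743  38:900  39:746
  40:1699  41:1457  42:1531  43:866  44:1267
Giant step factor: 395^(-45) ≡ 799 (mod 1993).
Scan 310·799^i mod 1993 for i = 0, 1, …:
  i=0: 310   i=1: 558   i=2: 1403   i=3: 931
  i=4: 480   i=5: 864   i=6: 758   i=7: 1763
  i=8: 1579
Match at i=8, j=23: n = 8·45 + 23 = 383.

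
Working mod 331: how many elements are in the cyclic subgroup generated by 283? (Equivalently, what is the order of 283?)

33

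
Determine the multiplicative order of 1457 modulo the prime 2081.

2080

The order of 1457 must divide p − 1 = 2080 = 2^5 · 5 · 13.
Divisors: 1, 2, 4, 5, 8, 10, 13, 16, 20, 26, 32, 40, 52, 65, 80, 104, 130, 160, 208, 260, 416, 520, 1040, 2080.
Check each in increasing order: 1457^1 ≡ 1457;  1457^2 ≡ 229;  1457^4 ≡ 416;  1457^5 ≡ 541;  1457^8 ≡ 333;  1457^10 ≡ 1341;  1457^13 ≡ 1187;  1457^16 ≡ 596;  1457^20 ≡ 297;  1457^26 ≡ 132;  1457^32 ≡ 1446;  1457^40 ≡ 807;  1457^52 ≡ 776;  1457^65 ≡ 1310;  1457^80 ≡ 1977;  1457^104 ≡ 767;  1457^130 ≡ 1356;  1457^160 ≡ 411;  1457^208 ≡ 1447;  1457^260 ≡ 1213;  1457^416 ≡ 323;  1457^520 ≡ 102;  1457^1040 ≡ 2080;  1457^2080 ≡ 1.
Smallest exponent giving 1 is 2080.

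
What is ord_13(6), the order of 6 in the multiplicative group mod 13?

The order of 6 must divide p − 1 = 12 = 2^2 · 3.
Divisors: 1, 2, 3, 4, 6, 12.
Check each in increasing order: 6^1 ≡ 6;  6^2 ≡ 10;  6^3 ≡ 8;  6^4 ≡ 9;  6^6 ≡ 12;  6^12 ≡ 1.
Smallest exponent giving 1 is 12.

12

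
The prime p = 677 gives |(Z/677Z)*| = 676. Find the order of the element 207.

The order of 207 must divide p − 1 = 676 = 2^2 · 13^2.
Divisors: 1, 2, 4, 13, 26, 52, 169, 338, 676.
Check each in increasing order: 207^1 ≡ 207;  207^2 ≡ 198;  207^4 ≡ 615;  207^13 ≡ 448;  207^26 ≡ 312;  207^52 ≡ 533;  207^169 ≡ 26;  207^338 ≡ 676;  207^676 ≡ 1.
Smallest exponent giving 1 is 676.

676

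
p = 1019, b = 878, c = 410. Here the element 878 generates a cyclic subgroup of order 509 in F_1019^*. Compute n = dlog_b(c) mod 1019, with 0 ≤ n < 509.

40

Baby-step giant-step with m = ceil(sqrt(509)) = 23.
Baby table (878^j mod 1019 for j=0..22):
  0:1  1:878  2:520  3:48  4:365  5:504  6:266  7:197
  8:755  9:540  10:285  11:575  12:445  13:433  14:87  15:980
  16:404  17:100  18:166  19:31  20:724  21:835  22:469
Giant step factor: 878^(-23) ≡ 721 (mod 1019).
Scan 410·721^i mod 1019 for i = 0, 1, …:
  i=0: 410   i=1: 100
Match at i=1, j=17: n = 1·23 + 17 = 40.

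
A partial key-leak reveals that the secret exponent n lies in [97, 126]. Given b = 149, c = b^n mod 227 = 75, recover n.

122

Compute 149^97 mod 227 = 158, then multiply by 149 repeatedly:
  149^97=158  149^98=161  149^99=154  149^100=19  149^101=107
  149^102=53  149^103=179  149^104=112  149^105=117  149^106=181
  149^107=183  149^108=27  149^109=164  149^110=147  149^111=111
  149^112=195  149^113=226  149^114=78  149^115=45  149^116=122
  149^117=18  149^118=185  149^119=98  149^120=74  149^121=130
  149^122=75
Found 75 at exponent 122.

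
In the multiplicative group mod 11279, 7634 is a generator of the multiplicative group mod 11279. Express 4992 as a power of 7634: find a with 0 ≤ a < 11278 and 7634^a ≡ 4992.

Baby-step giant-step with m = ceil(sqrt(11278)) = 107.
Baby table (7634^j mod 11279 for j=0..106):
  0:1  1:7634  2:10642  3:9670  4:11004  5:9823  6:5990  7:2594
  8:7951  9:5635  10:10763  11:8506  12:1601  13:6877  14:6552  15:6882
  16:10885  17:3697  18:2840  19:2322  20:6839  21:9714  22:8530  23:4353
  24:2868  25:1773  26:282  27:9778  28:830  29:8701  30:1403  31:6731
  32:8609  33:9652  34:8940  35:10010  36:1115  37:7544  38:322  39:10605
  40:9187  41:736  42:1682  43:4886  44:71  45:622  46:11168  47:9830
  48:3033  49:9414  50:7967  51:3710  52:571  53:5320  54:8480  55:6139
  56:881  57:3270  58:2753  59:3625  60:5863  61:3070  62:9897  63:6956
  64:572  65:1675  66:7843  67:4530  68:606  69:1814  70:8743  71:6219
  72:2535  73:8705  74:9381  75:4183  76:2173  77:8552  78:3116  79:133
  80:212  81:5511  82:304  83:8541  84:9374  85:7140  86:6632  87:8536
  88:5041  89:10325  90:3398  91:9911  92:1042  93:2933  94:1707  95:3993
  96:6704  97:5513  98:4293  99:7267  100:6156  101:6590  102:3720  103:9237
  104:10229  105:3669  106:3389
Giant step factor: 7634^(-107) ≡ 3379 (mod 11279).
Scan 4992·3379^i mod 11279 for i = 0, 1, …:
  i=0: 4992   i=1: 5863
Match at i=1, j=60: a = 1·107 + 60 = 167.

167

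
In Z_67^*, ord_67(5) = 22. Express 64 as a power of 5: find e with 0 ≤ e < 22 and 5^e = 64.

18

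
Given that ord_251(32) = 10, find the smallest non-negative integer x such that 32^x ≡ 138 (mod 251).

Successive powers of 32 modulo 251:
  32^0=1  32^1=32  32^2=20  32^3=138
So 32^3 ≡ 138 (mod 251), giving x = 3.

3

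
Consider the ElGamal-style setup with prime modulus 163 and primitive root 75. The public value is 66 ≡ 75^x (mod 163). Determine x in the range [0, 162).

37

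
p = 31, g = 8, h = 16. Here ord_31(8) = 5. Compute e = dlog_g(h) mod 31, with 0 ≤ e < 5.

3

Successive powers of 8 modulo 31:
  8^0=1  8^1=8  8^2=2  8^3=16
So 8^3 ≡ 16 (mod 31), giving e = 3.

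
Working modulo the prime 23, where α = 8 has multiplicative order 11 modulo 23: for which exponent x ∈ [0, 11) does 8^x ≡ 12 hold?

Successive powers of 8 modulo 23:
  8^0=1  8^1=8  8^2=18  8^3=6  8^4=2  8^5=16
  8^6=13  8^7=12
So 8^7 ≡ 12 (mod 23), giving x = 7.

7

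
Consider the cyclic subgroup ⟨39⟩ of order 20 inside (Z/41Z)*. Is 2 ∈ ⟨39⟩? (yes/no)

2 ∈ ⟨39⟩ iff 2^20 ≡ 1 (mod 41), since |⟨39⟩| = 20.
2^20 mod 41 = 1.
Since 1 = 1, 2 lies in the subgroup.

yes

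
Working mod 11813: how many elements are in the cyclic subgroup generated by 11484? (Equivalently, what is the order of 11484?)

5906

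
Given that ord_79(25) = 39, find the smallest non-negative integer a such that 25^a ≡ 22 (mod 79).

27

Successive powers of 25 modulo 79:
  25^0=1  25^1=25  25^2=72  25^3=62  25^4=49  25^5=40
  25^6=52  25^7=36  25^8=31  25^9=64  25^10=20  25^11=26
  25^12=18  25^13=55  25^14=32  25^15=10  25^16=13  25^17=9
  25^18=67  25^19=16  25^20=5  25^21=46  25^22=44  25^23=73
  25^24=8  25^25=42  25^26=23  25^27=22
So 25^27 ≡ 22 (mod 79), giving a = 27.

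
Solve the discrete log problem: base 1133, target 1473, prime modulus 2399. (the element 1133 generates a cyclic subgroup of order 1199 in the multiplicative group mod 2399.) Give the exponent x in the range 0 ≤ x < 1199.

503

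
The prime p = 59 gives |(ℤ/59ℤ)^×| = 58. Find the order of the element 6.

The order of 6 must divide p − 1 = 58 = 2 · 29.
Divisors: 1, 2, 29, 58.
Check each in increasing order: 6^1 ≡ 6;  6^2 ≡ 36;  6^29 ≡ 58;  6^58 ≡ 1.
Smallest exponent giving 1 is 58.

58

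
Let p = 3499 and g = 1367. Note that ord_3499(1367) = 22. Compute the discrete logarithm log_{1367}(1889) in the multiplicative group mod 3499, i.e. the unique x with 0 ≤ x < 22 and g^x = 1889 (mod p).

Successive powers of 1367 modulo 3499:
  1367^0=1  1367^1=1367  1367^2=223  1367^3=428  1367^4=743  1367^5=971
  1367^6=1236  1367^7=3094  1367^8=2706  1367^9=659  1367^10=1610  1367^11=3498
  1367^12=2132  1367^13=3276  1367^14=3071  1367^15=2756  1367^16=2528  1367^17=2263
  1367^18=405  1367^19=793  1367^20=2840  1367^21=1889
So 1367^21 ≡ 1889 (mod 3499), giving x = 21.

21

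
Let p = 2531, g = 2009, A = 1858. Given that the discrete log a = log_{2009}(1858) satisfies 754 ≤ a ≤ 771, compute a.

759

Compute 2009^754 mod 2531 = 2217, then multiply by 2009 repeatedly:
  2009^754=2217  2009^755=1924  2009^756=479  2009^757=531  2009^758=1228
  2009^759=1858
Found 1858 at exponent 759.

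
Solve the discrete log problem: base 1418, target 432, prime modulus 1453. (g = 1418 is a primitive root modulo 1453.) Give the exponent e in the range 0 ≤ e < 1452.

280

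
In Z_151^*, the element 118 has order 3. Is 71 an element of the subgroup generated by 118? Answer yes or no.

no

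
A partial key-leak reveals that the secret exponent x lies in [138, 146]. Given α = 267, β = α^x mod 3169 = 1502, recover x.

146

Compute 267^138 mod 3169 = 1231, then multiply by 267 repeatedly:
  267^138=1231  267^139=2270  267^140=811  267^141=1045  267^142=143
  267^143=153  267^144=2823  267^145=2688  267^146=1502
Found 1502 at exponent 146.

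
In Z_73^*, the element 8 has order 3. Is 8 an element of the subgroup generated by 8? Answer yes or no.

⟨8⟩ has order 3; its elements mod 73 are {1, 8, 64}.
8 is in this set.

yes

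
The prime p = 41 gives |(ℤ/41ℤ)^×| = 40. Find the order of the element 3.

The order of 3 must divide p − 1 = 40 = 2^3 · 5.
Divisors: 1, 2, 4, 5, 8, 10, 20, 40.
Check each in increasing order: 3^1 ≡ 3;  3^2 ≡ 9;  3^4 ≡ 40;  3^5 ≡ 38;  3^8 ≡ 1.
Smallest exponent giving 1 is 8.

8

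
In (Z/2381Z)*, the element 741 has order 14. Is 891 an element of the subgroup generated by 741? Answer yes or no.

⟨741⟩ has order 14; its elements mod 2381 are {1, 437, 489, 597, 741, 930, 1021, 1360, 1451, 1640, 1784, 1892, 1944, 2380}.
891 is not in this set.

no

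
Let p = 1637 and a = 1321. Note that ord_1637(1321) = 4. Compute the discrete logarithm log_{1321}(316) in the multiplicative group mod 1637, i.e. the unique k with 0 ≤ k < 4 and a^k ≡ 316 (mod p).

Successive powers of 1321 modulo 1637:
  1321^0=1  1321^1=1321  1321^2=1636  1321^3=316
So 1321^3 ≡ 316 (mod 1637), giving k = 3.

3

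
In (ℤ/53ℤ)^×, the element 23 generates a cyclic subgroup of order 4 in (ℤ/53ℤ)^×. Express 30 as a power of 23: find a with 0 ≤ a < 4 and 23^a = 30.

Successive powers of 23 modulo 53:
  23^0=1  23^1=23  23^2=52  23^3=30
So 23^3 ≡ 30 (mod 53), giving a = 3.

3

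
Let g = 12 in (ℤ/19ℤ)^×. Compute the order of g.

6

The order of 12 must divide p − 1 = 18 = 2 · 3^2.
Divisors: 1, 2, 3, 6, 9, 18.
Check each in increasing order: 12^1 ≡ 12;  12^2 ≡ 11;  12^3 ≡ 18;  12^6 ≡ 1.
Smallest exponent giving 1 is 6.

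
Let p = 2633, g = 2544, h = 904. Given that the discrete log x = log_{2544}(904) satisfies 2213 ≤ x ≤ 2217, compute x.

2215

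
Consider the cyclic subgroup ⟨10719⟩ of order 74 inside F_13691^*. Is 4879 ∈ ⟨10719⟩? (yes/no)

4879 ∈ ⟨10719⟩ iff 4879^74 ≡ 1 (mod 13691), since |⟨10719⟩| = 74.
4879^74 mod 13691 = 4860.
Since 4860 ≠ 1, 4879 does not lie in the subgroup.

no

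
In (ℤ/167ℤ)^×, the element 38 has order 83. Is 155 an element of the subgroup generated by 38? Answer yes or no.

155 ∈ ⟨38⟩ iff 155^83 ≡ 1 (mod 167), since |⟨38⟩| = 83.
155^83 mod 167 = 166.
Since 166 ≠ 1, 155 does not lie in the subgroup.

no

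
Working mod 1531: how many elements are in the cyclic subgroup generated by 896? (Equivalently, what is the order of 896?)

1530

The order of 896 must divide p − 1 = 1530 = 2 · 3^2 · 5 · 17.
Divisors: 1, 2, 3, 5, 6, 9, 10, 15, 17, 18, 30, 34, 45, 51, 85, 90, 102, 153, 170, 255, 306, 510, 765, 1530.
Check each in increasing order: 896^1 ≡ 896;  896^2 ≡ 572;  896^3 ≡ 1158;  896^5 ≡ 984;  896^6 ≡ 1339;  896^9 ≡ 1190;  896^10 ≡ 664;  896^15 ≡ 1170;  896^17 ≡ 193;  896^18 ≡ 1456;  896^30 ≡ 186;  896^34 ≡ 505;  896^45 ≡ 218;  896^51 ≡ 1012;  896^85 ≡ 1237;  896^90 ≡ 63;  896^102 ≡ 1436;  896^153 ≡ 313;  896^170 ≡ 700;  896^255 ≡ 885;  896^306 ≡ 1516;  896^510 ≡ 884;  896^765 ≡ 1530;  896^1530 ≡ 1.
Smallest exponent giving 1 is 1530.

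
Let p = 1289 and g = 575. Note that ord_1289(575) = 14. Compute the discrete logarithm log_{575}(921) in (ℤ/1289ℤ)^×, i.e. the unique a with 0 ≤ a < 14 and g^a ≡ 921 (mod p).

5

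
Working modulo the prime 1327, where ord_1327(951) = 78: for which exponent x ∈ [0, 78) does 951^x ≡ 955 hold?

Baby-step giant-step with m = ceil(sqrt(78)) = 9.
Baby table (951^j mod 1327 for j=0..8):
  0:1  1:951  2:714  3:917  4:228  5:527  6:898  7:737
  8:231
Giant step factor: 951^(-9) ≡ 1051 (mod 1327).
Scan 955·1051^i mod 1327 for i = 0, 1, …:
  i=0: 955   i=1: 493   i=2: 613   i=3: 668
  i=4: 85   i=5: 426   i=6: 527
Match at i=6, j=5: x = 6·9 + 5 = 59.

59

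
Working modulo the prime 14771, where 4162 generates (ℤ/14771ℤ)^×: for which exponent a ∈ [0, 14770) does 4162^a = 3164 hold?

5105

Baby-step giant-step with m = ceil(sqrt(14770)) = 122.
Baby table (4162^j mod 14771 for j=0..121):
  0:1  1:4162  2:10632  3:11239  4:11732  5:10429  6:8300  7:10002
  8:3646  9:4835  10:5168  11:2640  12:12827  13:3580  14:10792  15:12464
  16:14187  17:6607  18:9503  19:9519  20:2256  21:9887  22:12459  23:8148
  24:12531  25:12392  26:9943  27:9195  28:12700  29:6762  30:4689  31:3127
  32:1323  33:11514  34:4144  35:9571  36:11886  37:1453  38:6047  39:12601
  40:8312  41:862  42:13062  43:6764  44:13013  45:9620  46:9030  47:5436
  48:10231  49:11400  50:2348  51:8745  52:946  53:8166  54:13592  55:11745
  56:5451  57:13577  58:8399  59:8452  60:7473  61:9671  62:14498  63:1141
  64:7351  65:4121  66:2471  67:3686  68:8834  69:2089  70:9070  71:9435
  72:7152  73:3059  74:13727  75:12317  76:7984  77:9429  78:11722  79:13122
  80:5377  81:1009  82:4494  83:3942  84:10794  85:6017  86:5909  87:14314
  88:3425  89:835  90:4085  91:349  92:4980  93:3047  94:8096  95:2901
  96:6055  97:1584  98:4742  99:2148  100:3521  101:1570  102:5558  103:1010
  104:8656  105:14574  106:7262  107:2978  108:1567  109:7843  110:13427  111:4481
  112:8920  113:5517  114:7620  115:1103  116:11676  117:13693  118:3748  119:1000
  120:11349  121:11651
Giant step factor: 4162^(-122) ≡ 4881 (mod 14771).
Scan 3164·4881^i mod 14771 for i = 0, 1, …:
  i=0: 3164   i=1: 7789   i=2: 12326   i=3: 923
  i=4: 8   i=5: 9506   i=6: 3075   i=7: 1739
  i=8: 9505   i=9: 12965     …   i=40: 9439
  i=41: 1010
Match at i=41, j=103: a = 41·122 + 103 = 5105.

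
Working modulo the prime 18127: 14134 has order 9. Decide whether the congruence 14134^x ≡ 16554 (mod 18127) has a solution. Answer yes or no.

no

⟨14134⟩ has order 9; its elements mod 18127 are {1, 1032, 2961, 7749, 10377, 10416, 12180, 13658, 14134}.
16554 is not in this set.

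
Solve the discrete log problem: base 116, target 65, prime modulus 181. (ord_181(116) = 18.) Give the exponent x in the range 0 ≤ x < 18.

Successive powers of 116 modulo 181:
  116^0=1  116^1=116  116^2=62  116^3=133  116^4=43  116^5=101
  116^6=132  116^7=108  116^8=39  116^9=180  116^10=65
So 116^10 ≡ 65 (mod 181), giving x = 10.

10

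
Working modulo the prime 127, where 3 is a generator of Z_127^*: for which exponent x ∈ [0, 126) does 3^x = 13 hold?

94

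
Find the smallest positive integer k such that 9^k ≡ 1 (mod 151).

25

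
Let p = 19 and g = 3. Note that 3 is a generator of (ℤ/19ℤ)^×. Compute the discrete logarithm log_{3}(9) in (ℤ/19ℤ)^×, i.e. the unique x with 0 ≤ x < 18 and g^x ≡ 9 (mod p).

Successive powers of 3 modulo 19:
  3^0=1  3^1=3  3^2=9
So 3^2 ≡ 9 (mod 19), giving x = 2.

2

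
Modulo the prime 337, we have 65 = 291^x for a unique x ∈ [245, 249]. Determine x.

245

Compute 291^245 mod 337 = 65, then multiply by 291 repeatedly:
  291^245=65
Found 65 at exponent 245.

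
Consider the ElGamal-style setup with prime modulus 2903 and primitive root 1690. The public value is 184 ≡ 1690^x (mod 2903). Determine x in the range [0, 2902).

Baby-step giant-step with m = ceil(sqrt(2902)) = 54.
Baby table (1690^j mod 2903 for j=0..53):
  0:1  1:1690  2:2451  3:2512  4:1094  5:2552  6:1925  7:1890
  8:800  9:2105  10:1275  11:724  12:1397  13:791  14:1410  15:2440
  16:1340  17:260  18:1047  19:1503  20:2848  21:2849  22:1636  23:1184
  24:793  25:1887  26:1536  27:558  28:2448  29:345  30:2450  31:822
  32:1546  33:40  34:831  35:2241  36:1778  37:215  38:475  39:1522
  40:122  41:67  42:13  43:1649  44:2833  45:723  46:2610  47:1243
  48:1801  49:1346  50:1691  51:1238  52:2060  53:703
Giant step factor: 1690^(-54) ≡ 547 (mod 2903).
Scan 184·547^i mod 2903 for i = 0, 1, …:
  i=0: 184   i=1: 1946   i=2: 1964   i=3: 198
  i=4: 895   i=5: 1861   i=6: 1917   i=7: 616
  i=8: 204   i=9: 1274     …   i=14: 169
  i=15: 2450
Match at i=15, j=30: x = 15·54 + 30 = 840.

840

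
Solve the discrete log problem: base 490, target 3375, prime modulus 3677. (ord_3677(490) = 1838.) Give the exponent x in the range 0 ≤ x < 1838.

881

Baby-step giant-step with m = ceil(sqrt(1838)) = 43.
Baby table (490^j mod 3677 for j=0..42):
  0:1  1:490  2:1095  3:3385  4:323  5:159  6:693  7:1286
  8:1373  9:3556  10:3219  11:3554  12:2239  13:1364  14:2823  15:718
  16:2505  17:3009  18:3610  19:263  20:175  21:1179  22:421  23:378
  24:1370  25:2086  26:3611  27:753  28:1270  29:887  30:744  31:537
  32:2063  33:3372  34:1307  35:632  36:812  37:764  38:2983  39:1901
  40:1209  41:413  42:135
Giant step factor: 490^(-43) ≡ 2962 (mod 3677).
Scan 3375·2962^i mod 3677 for i = 0, 1, …:
  i=0: 3375   i=1: 2664   i=2: 3603   i=3: 1432
  i=4: 2003   i=5: 1885   i=6: 1684   i=7: 1996
  i=8: 3213   i=9: 830     …   i=19: 1680
  i=20: 1179
Match at i=20, j=21: x = 20·43 + 21 = 881.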